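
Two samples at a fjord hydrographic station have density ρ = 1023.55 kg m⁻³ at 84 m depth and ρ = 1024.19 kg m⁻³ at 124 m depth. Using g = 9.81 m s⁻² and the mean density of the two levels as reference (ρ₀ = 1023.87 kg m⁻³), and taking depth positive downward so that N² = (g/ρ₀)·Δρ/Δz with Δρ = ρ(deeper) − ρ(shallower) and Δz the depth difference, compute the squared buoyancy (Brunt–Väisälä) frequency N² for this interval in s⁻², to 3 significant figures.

Δρ = 1024.19 − 1023.55 = 0.64 kg m⁻³ over Δz = 124 − 84 = 40 m.
N² = (9.81/1023.87) × (0.64/40) = 1.5330 × 10⁻⁴ s⁻² ≈ 1.53 × 10⁻⁴ s⁻².

1.53 × 10⁻⁴ s⁻²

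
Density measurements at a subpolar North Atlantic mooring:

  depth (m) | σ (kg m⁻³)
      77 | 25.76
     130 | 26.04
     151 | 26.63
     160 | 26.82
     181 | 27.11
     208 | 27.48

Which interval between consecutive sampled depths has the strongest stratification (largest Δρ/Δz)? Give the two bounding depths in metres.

Compute the density gradient over each adjacent pair:
  77–130 m: Δρ/Δz = 0.28/53 = 5.3 × 10⁻³ kg m⁻⁴
  130–151 m: Δρ/Δz = 0.59/21 = 0.028 kg m⁻⁴
  151–160 m: Δρ/Δz = 0.19/9 = 0.021 kg m⁻⁴
  160–181 m: Δρ/Δz = 0.29/21 = 0.014 kg m⁻⁴
  181–208 m: Δρ/Δz = 0.37/27 = 0.014 kg m⁻⁴
The largest gradient is in the 130–151 m interval — the pycnocline.

130–151 m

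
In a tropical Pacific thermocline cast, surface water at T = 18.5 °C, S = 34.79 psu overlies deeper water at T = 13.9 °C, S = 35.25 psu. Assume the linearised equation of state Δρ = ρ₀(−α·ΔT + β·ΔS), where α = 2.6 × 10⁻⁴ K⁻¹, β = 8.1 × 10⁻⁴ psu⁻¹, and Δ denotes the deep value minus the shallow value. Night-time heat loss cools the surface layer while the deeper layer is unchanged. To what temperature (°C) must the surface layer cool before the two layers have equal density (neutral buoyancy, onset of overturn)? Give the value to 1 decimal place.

12.5 °C

Neutral buoyancy requires Δρ = 0, i.e. −α(T_deep − T_surf′) + β(S_deep − S_surf) = 0.
T_surf′ = T_deep − (β/α)·ΔS = 13.9 − (8.1 × 10⁻⁴/2.6 × 10⁻⁴)·(+0.46) = 12.467 °C.
Cooling required: 18.5 − (12.467) = 6.033 °C.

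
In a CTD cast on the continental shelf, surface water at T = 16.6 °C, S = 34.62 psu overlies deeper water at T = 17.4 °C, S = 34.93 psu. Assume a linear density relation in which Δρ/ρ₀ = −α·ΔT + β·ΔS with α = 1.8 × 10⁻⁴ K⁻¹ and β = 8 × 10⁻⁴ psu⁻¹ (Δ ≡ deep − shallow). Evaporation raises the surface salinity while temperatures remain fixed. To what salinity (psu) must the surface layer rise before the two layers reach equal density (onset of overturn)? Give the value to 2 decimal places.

34.75 psu

Neutral buoyancy requires −α(T_deep − T_surf) + β(S_deep − S_surf′) = 0.
S_surf′ = S_deep − (α/β)·ΔT = 34.93 − (1.8 × 10⁻⁴/8 × 10⁻⁴)·(+0.8) = 34.7500 psu.
Increase required: 34.7500 − 34.62 = 0.1300 psu.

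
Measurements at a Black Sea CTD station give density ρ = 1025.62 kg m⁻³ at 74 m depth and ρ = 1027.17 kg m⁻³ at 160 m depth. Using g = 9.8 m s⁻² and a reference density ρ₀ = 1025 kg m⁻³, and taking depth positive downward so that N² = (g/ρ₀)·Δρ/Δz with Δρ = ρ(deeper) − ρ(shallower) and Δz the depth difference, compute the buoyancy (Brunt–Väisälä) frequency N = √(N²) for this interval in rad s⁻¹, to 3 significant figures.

0.0131 rad s⁻¹

Δρ = 1027.17 − 1025.62 = 1.55 kg m⁻³ over Δz = 160 − 74 = 86 m.
N² = (9.8/1025) × (1.55/86) = 1.7232 × 10⁻⁴ s⁻².
N = √(1.7232 × 10⁻⁴) = 0.013127 rad s⁻¹ ≈ 0.0131 rad s⁻¹.
A positive N² confirms static stability across the interval.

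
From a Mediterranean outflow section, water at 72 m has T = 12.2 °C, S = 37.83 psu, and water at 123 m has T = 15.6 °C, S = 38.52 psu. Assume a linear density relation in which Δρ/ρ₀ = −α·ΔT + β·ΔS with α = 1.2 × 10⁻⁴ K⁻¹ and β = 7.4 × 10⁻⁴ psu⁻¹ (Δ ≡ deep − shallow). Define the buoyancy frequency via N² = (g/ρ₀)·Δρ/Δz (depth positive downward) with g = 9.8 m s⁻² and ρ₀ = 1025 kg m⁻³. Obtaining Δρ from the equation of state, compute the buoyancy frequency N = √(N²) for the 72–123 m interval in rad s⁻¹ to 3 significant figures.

ΔT = +3.4 K, ΔS = +0.69 psu (deep − shallow).
Δρ/ρ₀ = −αΔT + βΔS = -4.08 × 10⁻⁴ + 5.106 × 10⁻⁴ = 1.026 × 10⁻⁴, so Δρ ≈ 0.1052 kg m⁻³.
N² = (g/ρ₀)·Δρ/Δz = g·(Δρ/ρ₀)/Δz = 9.8 × 1.026 × 10⁻⁴ / 51 = 1.9715 × 10⁻⁵ s⁻².
N = √(1.9715 × 10⁻⁵) = 4.4402 × 10⁻³ rad s⁻¹ ≈ 4.44 × 10⁻³ rad s⁻¹.

4.44 × 10⁻³ rad s⁻¹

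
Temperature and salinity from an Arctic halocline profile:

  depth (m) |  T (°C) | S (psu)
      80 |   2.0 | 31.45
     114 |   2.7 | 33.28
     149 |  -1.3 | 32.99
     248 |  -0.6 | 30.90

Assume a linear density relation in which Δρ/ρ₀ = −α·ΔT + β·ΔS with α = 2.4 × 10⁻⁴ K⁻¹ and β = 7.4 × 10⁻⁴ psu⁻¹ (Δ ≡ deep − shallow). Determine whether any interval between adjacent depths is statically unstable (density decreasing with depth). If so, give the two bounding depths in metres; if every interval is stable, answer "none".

Evaluate Δρ/ρ₀ = −αΔT + βΔS across each adjacent pair:
  80–114 m: −αΔT+βΔS = −(2.4 × 10⁻⁴)(+0.7)+(7.4 × 10⁻⁴)(+1.83) = 1.2 × 10⁻³ → stable
  114–149 m: −αΔT+βΔS = −(2.4 × 10⁻⁴)(-4.0)+(7.4 × 10⁻⁴)(-0.29) = 7.5 × 10⁻⁴ → stable
  149–248 m: −αΔT+βΔS = −(2.4 × 10⁻⁴)(+0.7)+(7.4 × 10⁻⁴)(-2.09) = -1.7 × 10⁻³ → UNSTABLE
The 149–248 m interval has Δρ < 0: lighter water underlies denser water.

149–248 m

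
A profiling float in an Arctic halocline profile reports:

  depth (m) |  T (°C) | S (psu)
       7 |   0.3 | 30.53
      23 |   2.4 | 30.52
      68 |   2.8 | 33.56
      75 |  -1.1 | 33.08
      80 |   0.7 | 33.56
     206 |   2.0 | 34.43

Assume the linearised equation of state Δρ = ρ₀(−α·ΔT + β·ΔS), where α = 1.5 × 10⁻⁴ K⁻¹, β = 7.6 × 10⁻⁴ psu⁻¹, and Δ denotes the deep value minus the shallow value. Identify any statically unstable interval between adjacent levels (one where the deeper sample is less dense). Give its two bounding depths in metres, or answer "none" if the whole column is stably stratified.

7–23 m

Evaluate Δρ/ρ₀ = −αΔT + βΔS across each adjacent pair:
  7–23 m: −αΔT+βΔS = −(1.5 × 10⁻⁴)(+2.1)+(7.6 × 10⁻⁴)(-0.01) = -3.2 × 10⁻⁴ → UNSTABLE
  23–68 m: −αΔT+βΔS = −(1.5 × 10⁻⁴)(+0.4)+(7.6 × 10⁻⁴)(+3.04) = 2.3 × 10⁻³ → stable
  68–75 m: −αΔT+βΔS = −(1.5 × 10⁻⁴)(-3.9)+(7.6 × 10⁻⁴)(-0.48) = 2.2 × 10⁻⁴ → stable
  75–80 m: −αΔT+βΔS = −(1.5 × 10⁻⁴)(+1.8)+(7.6 × 10⁻⁴)(+0.48) = 9.5 × 10⁻⁵ → stable
  80–206 m: −αΔT+βΔS = −(1.5 × 10⁻⁴)(+1.3)+(7.6 × 10⁻⁴)(+0.87) = 4.7 × 10⁻⁴ → stable
The 7–23 m interval has Δρ < 0: lighter water underlies denser water.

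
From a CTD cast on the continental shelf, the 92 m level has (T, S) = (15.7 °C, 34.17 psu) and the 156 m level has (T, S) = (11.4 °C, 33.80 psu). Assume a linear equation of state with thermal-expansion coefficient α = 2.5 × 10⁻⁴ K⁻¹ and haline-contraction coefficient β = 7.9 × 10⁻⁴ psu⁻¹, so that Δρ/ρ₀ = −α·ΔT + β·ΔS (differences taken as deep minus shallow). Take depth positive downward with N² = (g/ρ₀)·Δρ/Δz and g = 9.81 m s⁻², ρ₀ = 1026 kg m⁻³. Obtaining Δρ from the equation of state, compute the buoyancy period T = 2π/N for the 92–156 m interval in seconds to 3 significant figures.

ΔT = -4.3 K, ΔS = -0.37 psu (deep − shallow).
Δρ/ρ₀ = −αΔT + βΔS = 1.075 × 10⁻³ − 2.923 × 10⁻⁴ = 7.827 × 10⁻⁴, so Δρ ≈ 0.8031 kg m⁻³.
N² = (g/ρ₀)·Δρ/Δz = g·(Δρ/ρ₀)/Δz = 9.81 × 7.827 × 10⁻⁴ / 64 = 1.1997 × 10⁻⁴ s⁻².
N = √(1.1997 × 10⁻⁴) = 0.010953 rad s⁻¹ → T = 2π/N = 573.65 s ≈ 574 s.

574 s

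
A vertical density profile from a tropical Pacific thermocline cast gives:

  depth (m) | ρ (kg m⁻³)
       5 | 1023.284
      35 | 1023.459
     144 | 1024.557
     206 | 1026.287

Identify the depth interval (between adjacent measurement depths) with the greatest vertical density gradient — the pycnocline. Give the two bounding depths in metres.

Compute the density gradient over each adjacent pair:
  5–35 m: Δρ/Δz = 0.175/30 = 5.8 × 10⁻³ kg m⁻⁴
  35–144 m: Δρ/Δz = 1.098/109 = 0.010 kg m⁻⁴
  144–206 m: Δρ/Δz = 1.730/62 = 0.028 kg m⁻⁴
The largest gradient is in the 144–206 m interval — the pycnocline.

144–206 m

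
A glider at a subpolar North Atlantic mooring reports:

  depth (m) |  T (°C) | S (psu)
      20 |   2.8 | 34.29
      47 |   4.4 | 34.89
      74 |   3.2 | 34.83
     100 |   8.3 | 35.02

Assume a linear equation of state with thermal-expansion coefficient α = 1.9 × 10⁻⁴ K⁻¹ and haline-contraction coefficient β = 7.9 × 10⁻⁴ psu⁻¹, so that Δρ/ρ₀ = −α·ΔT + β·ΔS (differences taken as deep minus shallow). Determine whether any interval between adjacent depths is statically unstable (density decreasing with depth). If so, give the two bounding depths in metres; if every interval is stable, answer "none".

74–100 m

Evaluate Δρ/ρ₀ = −αΔT + βΔS across each adjacent pair:
  20–47 m: −αΔT+βΔS = −(1.9 × 10⁻⁴)(+1.6)+(7.9 × 10⁻⁴)(+0.60) = 1.7 × 10⁻⁴ → stable
  47–74 m: −αΔT+βΔS = −(1.9 × 10⁻⁴)(-1.2)+(7.9 × 10⁻⁴)(-0.06) = 1.8 × 10⁻⁴ → stable
  74–100 m: −αΔT+βΔS = −(1.9 × 10⁻⁴)(+5.1)+(7.9 × 10⁻⁴)(+0.19) = -8.2 × 10⁻⁴ → UNSTABLE
The 74–100 m interval has Δρ < 0: lighter water underlies denser water.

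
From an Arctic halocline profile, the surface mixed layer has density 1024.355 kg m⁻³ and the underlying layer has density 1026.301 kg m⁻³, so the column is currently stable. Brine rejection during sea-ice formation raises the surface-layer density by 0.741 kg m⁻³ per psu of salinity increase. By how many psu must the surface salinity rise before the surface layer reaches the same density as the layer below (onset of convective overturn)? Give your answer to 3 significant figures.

2.63 psu

Density deficit of the surface layer: 1026.301 − 1024.355 = 1.946 kg m⁻³.
Required change = 1.946 / 0.741 = 2.63 psu.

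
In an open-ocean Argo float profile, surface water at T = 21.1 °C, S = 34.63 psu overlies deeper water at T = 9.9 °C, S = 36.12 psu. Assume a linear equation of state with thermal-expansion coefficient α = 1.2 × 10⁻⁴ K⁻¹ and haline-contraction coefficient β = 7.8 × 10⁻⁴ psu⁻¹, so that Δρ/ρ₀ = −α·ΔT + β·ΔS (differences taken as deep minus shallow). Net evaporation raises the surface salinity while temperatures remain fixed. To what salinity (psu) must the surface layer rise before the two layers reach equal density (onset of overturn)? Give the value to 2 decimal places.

37.84 psu

Neutral buoyancy requires −α(T_deep − T_surf) + β(S_deep − S_surf′) = 0.
S_surf′ = S_deep − (α/β)·ΔT = 36.12 − (1.2 × 10⁻⁴/7.8 × 10⁻⁴)·(-11.2) = 37.8431 psu.
Increase required: 37.8431 − 34.63 = 3.2131 psu.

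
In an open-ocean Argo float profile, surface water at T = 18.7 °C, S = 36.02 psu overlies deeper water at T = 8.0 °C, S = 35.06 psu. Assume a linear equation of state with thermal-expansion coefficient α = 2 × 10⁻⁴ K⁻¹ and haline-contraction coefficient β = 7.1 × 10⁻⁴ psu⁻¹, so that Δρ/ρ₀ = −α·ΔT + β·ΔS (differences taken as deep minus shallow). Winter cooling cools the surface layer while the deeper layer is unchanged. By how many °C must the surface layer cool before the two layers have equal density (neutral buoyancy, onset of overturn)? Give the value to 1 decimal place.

7.3 °C

Neutral buoyancy requires Δρ = 0, i.e. −α(T_deep − T_surf′) + β(S_deep − S_surf) = 0.
T_surf′ = T_deep − (β/α)·ΔS = 8.0 − (7.1 × 10⁻⁴/2 × 10⁻⁴)·(-0.96) = 11.408 °C.
Cooling required: 18.7 − (11.408) = 7.292 °C.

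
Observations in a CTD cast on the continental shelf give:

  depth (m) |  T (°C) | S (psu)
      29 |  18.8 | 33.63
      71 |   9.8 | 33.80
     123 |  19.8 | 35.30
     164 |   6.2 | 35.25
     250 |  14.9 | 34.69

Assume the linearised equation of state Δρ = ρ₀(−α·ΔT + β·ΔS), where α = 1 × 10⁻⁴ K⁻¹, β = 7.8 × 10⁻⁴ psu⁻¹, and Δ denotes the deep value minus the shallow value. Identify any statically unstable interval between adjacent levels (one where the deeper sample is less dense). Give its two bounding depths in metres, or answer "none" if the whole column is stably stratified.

164–250 m

Evaluate Δρ/ρ₀ = −αΔT + βΔS across each adjacent pair:
  29–71 m: −αΔT+βΔS = −(1 × 10⁻⁴)(-9.0)+(7.8 × 10⁻⁴)(+0.17) = 1.0 × 10⁻³ → stable
  71–123 m: −αΔT+βΔS = −(1 × 10⁻⁴)(+10.0)+(7.8 × 10⁻⁴)(+1.50) = 1.7 × 10⁻⁴ → stable
  123–164 m: −αΔT+βΔS = −(1 × 10⁻⁴)(-13.6)+(7.8 × 10⁻⁴)(-0.05) = 1.3 × 10⁻³ → stable
  164–250 m: −αΔT+βΔS = −(1 × 10⁻⁴)(+8.7)+(7.8 × 10⁻⁴)(-0.56) = -1.3 × 10⁻³ → UNSTABLE
The 164–250 m interval has Δρ < 0: lighter water underlies denser water.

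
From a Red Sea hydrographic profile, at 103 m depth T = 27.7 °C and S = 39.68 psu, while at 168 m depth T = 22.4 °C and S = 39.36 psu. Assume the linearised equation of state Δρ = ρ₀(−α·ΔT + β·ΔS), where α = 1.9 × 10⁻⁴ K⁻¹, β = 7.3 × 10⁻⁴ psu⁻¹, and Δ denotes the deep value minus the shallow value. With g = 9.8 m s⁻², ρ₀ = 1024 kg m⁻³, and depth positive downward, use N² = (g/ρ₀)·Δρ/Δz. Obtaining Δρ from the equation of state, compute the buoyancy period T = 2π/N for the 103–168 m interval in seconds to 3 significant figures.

582 s

ΔT = -5.3 K, ΔS = -0.32 psu (deep − shallow).
Δρ/ρ₀ = −αΔT + βΔS = 1.007 × 10⁻³ − 2.336 × 10⁻⁴ = 7.734 × 10⁻⁴, so Δρ ≈ 0.7920 kg m⁻³.
N² = (g/ρ₀)·Δρ/Δz = g·(Δρ/ρ₀)/Δz = 9.8 × 7.734 × 10⁻⁴ / 65 = 1.1660 × 10⁻⁴ s⁻².
N = √(1.1660 × 10⁻⁴) = 0.010798 rad s⁻¹ → T = 2π/N = 581.88 s ≈ 582 s.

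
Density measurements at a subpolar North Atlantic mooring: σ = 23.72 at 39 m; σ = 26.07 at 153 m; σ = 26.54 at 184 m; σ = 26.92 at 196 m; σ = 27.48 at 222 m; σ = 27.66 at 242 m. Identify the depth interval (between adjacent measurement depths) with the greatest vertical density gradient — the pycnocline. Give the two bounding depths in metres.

Compute the density gradient over each adjacent pair:
  39–153 m: Δρ/Δz = 2.35/114 = 0.021 kg m⁻⁴
  153–184 m: Δρ/Δz = 0.47/31 = 0.015 kg m⁻⁴
  184–196 m: Δρ/Δz = 0.38/12 = 0.032 kg m⁻⁴
  196–222 m: Δρ/Δz = 0.56/26 = 0.022 kg m⁻⁴
  222–242 m: Δρ/Δz = 0.18/20 = 9.0 × 10⁻³ kg m⁻⁴
The largest gradient is in the 184–196 m interval — the pycnocline.

184–196 m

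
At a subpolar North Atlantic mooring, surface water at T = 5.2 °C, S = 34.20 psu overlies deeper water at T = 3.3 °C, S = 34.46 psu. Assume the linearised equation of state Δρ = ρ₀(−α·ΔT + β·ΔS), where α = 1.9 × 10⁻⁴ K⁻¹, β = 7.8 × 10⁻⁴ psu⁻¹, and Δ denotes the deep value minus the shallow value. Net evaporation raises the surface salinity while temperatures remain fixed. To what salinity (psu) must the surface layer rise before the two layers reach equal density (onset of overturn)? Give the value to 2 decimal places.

Neutral buoyancy requires −α(T_deep − T_surf) + β(S_deep − S_surf′) = 0.
S_surf′ = S_deep − (α/β)·ΔT = 34.46 − (1.9 × 10⁻⁴/7.8 × 10⁻⁴)·(-1.9) = 34.9228 psu.
Increase required: 34.9228 − 34.20 = 0.7228 psu.

34.92 psu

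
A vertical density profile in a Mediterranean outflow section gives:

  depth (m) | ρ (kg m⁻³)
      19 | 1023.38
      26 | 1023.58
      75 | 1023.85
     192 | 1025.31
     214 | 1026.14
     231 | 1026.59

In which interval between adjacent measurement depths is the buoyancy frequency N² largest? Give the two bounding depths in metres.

192–214 m

Compute the density gradient over each adjacent pair:
  19–26 m: Δρ/Δz = 0.20/7 = 0.029 kg m⁻⁴
  26–75 m: Δρ/Δz = 0.27/49 = 5.5 × 10⁻³ kg m⁻⁴
  75–192 m: Δρ/Δz = 1.46/117 = 0.012 kg m⁻⁴
  192–214 m: Δρ/Δz = 0.83/22 = 0.038 kg m⁻⁴
  214–231 m: Δρ/Δz = 0.45/17 = 0.026 kg m⁻⁴
The largest gradient is in the 192–214 m interval — the pycnocline.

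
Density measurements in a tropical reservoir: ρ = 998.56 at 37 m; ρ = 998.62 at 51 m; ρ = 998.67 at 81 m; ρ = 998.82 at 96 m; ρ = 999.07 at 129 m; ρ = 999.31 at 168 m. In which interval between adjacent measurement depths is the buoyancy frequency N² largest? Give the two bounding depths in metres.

81–96 m

Compute the density gradient over each adjacent pair:
  37–51 m: Δρ/Δz = 0.06/14 = 4.3 × 10⁻³ kg m⁻⁴
  51–81 m: Δρ/Δz = 0.05/30 = 1.7 × 10⁻³ kg m⁻⁴
  81–96 m: Δρ/Δz = 0.15/15 = 0.010 kg m⁻⁴
  96–129 m: Δρ/Δz = 0.25/33 = 7.6 × 10⁻³ kg m⁻⁴
  129–168 m: Δρ/Δz = 0.24/39 = 6.2 × 10⁻³ kg m⁻⁴
The largest gradient is in the 81–96 m interval — the pycnocline.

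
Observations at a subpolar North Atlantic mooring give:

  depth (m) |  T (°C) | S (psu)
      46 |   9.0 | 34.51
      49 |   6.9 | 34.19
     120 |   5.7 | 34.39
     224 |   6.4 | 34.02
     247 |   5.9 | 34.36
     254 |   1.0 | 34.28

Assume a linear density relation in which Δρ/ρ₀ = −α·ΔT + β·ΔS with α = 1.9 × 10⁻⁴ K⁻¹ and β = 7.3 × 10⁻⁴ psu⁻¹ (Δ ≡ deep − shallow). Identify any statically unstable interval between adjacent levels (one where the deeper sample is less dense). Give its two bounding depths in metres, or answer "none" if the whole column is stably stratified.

120–224 m

Evaluate Δρ/ρ₀ = −αΔT + βΔS across each adjacent pair:
  46–49 m: −αΔT+βΔS = −(1.9 × 10⁻⁴)(-2.1)+(7.3 × 10⁻⁴)(-0.32) = 1.7 × 10⁻⁴ → stable
  49–120 m: −αΔT+βΔS = −(1.9 × 10⁻⁴)(-1.2)+(7.3 × 10⁻⁴)(+0.20) = 3.7 × 10⁻⁴ → stable
  120–224 m: −αΔT+βΔS = −(1.9 × 10⁻⁴)(+0.7)+(7.3 × 10⁻⁴)(-0.37) = -4.0 × 10⁻⁴ → UNSTABLE
  224–247 m: −αΔT+βΔS = −(1.9 × 10⁻⁴)(-0.5)+(7.3 × 10⁻⁴)(+0.34) = 3.4 × 10⁻⁴ → stable
  247–254 m: −αΔT+βΔS = −(1.9 × 10⁻⁴)(-4.9)+(7.3 × 10⁻⁴)(-0.08) = 8.7 × 10⁻⁴ → stable
The 120–224 m interval has Δρ < 0: lighter water underlies denser water.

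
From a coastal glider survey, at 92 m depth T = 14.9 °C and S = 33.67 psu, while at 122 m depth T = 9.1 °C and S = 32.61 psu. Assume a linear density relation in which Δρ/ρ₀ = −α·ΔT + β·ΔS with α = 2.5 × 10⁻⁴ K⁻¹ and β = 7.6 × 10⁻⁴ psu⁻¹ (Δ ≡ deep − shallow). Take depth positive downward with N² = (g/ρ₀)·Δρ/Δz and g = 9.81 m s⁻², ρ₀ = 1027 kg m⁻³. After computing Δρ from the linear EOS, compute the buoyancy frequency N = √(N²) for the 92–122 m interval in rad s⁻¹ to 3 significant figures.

0.0145 rad s⁻¹

ΔT = -5.8 K, ΔS = -1.06 psu (deep − shallow).
Δρ/ρ₀ = −αΔT + βΔS = 1.45 × 10⁻³ − 8.056 × 10⁻⁴ = 6.444 × 10⁻⁴, so Δρ ≈ 0.6618 kg m⁻³.
N² = (g/ρ₀)·Δρ/Δz = g·(Δρ/ρ₀)/Δz = 9.81 × 6.444 × 10⁻⁴ / 30 = 2.1072 × 10⁻⁴ s⁻².
N = √(2.1072 × 10⁻⁴) = 0.014516 rad s⁻¹ ≈ 0.0145 rad s⁻¹.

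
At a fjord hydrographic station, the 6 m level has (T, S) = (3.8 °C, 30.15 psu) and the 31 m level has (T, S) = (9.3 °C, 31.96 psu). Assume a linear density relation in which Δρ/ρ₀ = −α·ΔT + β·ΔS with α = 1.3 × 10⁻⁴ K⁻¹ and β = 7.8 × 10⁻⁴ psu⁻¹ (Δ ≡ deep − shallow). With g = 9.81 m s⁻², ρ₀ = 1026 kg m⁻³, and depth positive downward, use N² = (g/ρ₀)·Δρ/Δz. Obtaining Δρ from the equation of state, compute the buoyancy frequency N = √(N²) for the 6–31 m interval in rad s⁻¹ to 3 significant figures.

0.0165 rad s⁻¹

ΔT = +5.5 K, ΔS = +1.81 psu (deep − shallow).
Δρ/ρ₀ = −αΔT + βΔS = -7.15 × 10⁻⁴ + 1.4118 × 10⁻³ = 6.968 × 10⁻⁴, so Δρ ≈ 0.7149 kg m⁻³.
N² = (g/ρ₀)·Δρ/Δz = g·(Δρ/ρ₀)/Δz = 9.81 × 6.968 × 10⁻⁴ / 25 = 2.7342 × 10⁻⁴ s⁻².
N = √(2.7342 × 10⁻⁴) = 0.016535 rad s⁻¹ ≈ 0.0165 rad s⁻¹.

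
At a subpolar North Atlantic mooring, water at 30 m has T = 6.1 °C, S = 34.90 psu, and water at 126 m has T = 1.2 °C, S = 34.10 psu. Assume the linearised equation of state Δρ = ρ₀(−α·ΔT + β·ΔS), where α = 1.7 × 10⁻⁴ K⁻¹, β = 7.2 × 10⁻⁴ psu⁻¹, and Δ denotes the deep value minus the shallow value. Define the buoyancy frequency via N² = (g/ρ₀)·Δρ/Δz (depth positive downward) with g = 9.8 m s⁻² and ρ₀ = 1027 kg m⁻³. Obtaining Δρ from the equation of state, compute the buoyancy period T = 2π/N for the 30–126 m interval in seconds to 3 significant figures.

ΔT = -4.9 K, ΔS = -0.80 psu (deep − shallow).
Δρ/ρ₀ = −αΔT + βΔS = 8.33 × 10⁻⁴ − 5.76 × 10⁻⁴ = 2.57 × 10⁻⁴, so Δρ ≈ 0.2639 kg m⁻³.
N² = (g/ρ₀)·Δρ/Δz = g·(Δρ/ρ₀)/Δz = 9.8 × 2.57 × 10⁻⁴ / 96 = 2.6235 × 10⁻⁵ s⁻².
N = √(2.6235 × 10⁻⁵) = 5.1220 × 10⁻³ rad s⁻¹ → T = 2π/N = 1.2267 × 10³ s ≈ 1.23 × 10³ s.

1.23 × 10³ s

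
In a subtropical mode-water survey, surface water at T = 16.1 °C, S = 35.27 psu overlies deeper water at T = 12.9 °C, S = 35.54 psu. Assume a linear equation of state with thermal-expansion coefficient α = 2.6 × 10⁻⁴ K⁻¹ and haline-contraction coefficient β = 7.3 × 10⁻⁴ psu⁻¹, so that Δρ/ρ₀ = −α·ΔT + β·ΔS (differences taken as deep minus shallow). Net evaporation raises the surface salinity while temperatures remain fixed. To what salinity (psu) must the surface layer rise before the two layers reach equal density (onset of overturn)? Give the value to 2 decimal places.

36.68 psu

Neutral buoyancy requires −α(T_deep − T_surf) + β(S_deep − S_surf′) = 0.
S_surf′ = S_deep − (α/β)·ΔT = 35.54 − (2.6 × 10⁻⁴/7.3 × 10⁻⁴)·(-3.2) = 36.6797 psu.
Increase required: 36.6797 − 35.27 = 1.4097 psu.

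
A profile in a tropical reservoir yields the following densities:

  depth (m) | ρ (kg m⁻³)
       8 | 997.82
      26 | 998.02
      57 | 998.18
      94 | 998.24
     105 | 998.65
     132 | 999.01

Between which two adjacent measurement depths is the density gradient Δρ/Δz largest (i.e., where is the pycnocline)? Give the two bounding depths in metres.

94–105 m

Compute the density gradient over each adjacent pair:
  8–26 m: Δρ/Δz = 0.20/18 = 0.011 kg m⁻⁴
  26–57 m: Δρ/Δz = 0.16/31 = 5.2 × 10⁻³ kg m⁻⁴
  57–94 m: Δρ/Δz = 0.06/37 = 1.6 × 10⁻³ kg m⁻⁴
  94–105 m: Δρ/Δz = 0.41/11 = 0.037 kg m⁻⁴
  105–132 m: Δρ/Δz = 0.36/27 = 0.013 kg m⁻⁴
The largest gradient is in the 94–105 m interval — the pycnocline.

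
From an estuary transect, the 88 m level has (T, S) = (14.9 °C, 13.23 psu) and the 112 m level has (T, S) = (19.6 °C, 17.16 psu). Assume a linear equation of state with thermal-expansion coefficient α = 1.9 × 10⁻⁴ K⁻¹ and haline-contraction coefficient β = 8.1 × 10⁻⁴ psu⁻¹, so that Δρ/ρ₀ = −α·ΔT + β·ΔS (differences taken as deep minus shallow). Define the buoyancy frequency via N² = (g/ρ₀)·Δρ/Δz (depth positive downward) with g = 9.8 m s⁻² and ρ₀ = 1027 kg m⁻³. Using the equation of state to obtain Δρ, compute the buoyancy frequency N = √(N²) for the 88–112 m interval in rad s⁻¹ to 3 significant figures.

0.0306 rad s⁻¹

ΔT = +4.7 K, ΔS = +3.93 psu (deep − shallow).
Δρ/ρ₀ = −αΔT + βΔS = -8.93 × 10⁻⁴ + 3.1833 × 10⁻³ = 2.2903 × 10⁻³, so Δρ ≈ 2.352 kg m⁻³.
N² = (g/ρ₀)·Δρ/Δz = g·(Δρ/ρ₀)/Δz = 9.8 × 2.2903 × 10⁻³ / 24 = 9.3521 × 10⁻⁴ s⁻².
N = √(9.3521 × 10⁻⁴) = 0.030581 rad s⁻¹ ≈ 0.0306 rad s⁻¹.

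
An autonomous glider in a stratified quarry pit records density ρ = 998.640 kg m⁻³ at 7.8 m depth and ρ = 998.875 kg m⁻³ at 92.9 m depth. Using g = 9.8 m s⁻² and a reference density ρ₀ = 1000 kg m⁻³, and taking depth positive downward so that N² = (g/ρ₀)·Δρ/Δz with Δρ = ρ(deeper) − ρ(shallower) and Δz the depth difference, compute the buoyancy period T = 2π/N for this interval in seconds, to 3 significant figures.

Δρ = 998.875 − 998.640 = 0.235 kg m⁻³ over Δz = 92.9 − 7.8 = 85.1 m.
N² = (9.8/1000) × (0.235/85.1) = 2.7062 × 10⁻⁵ s⁻².
N = √(2.7062 × 10⁻⁵) = 5.2021 × 10⁻³ rad s⁻¹, so T = 2π/N = 1.2078 × 10³ s ≈ 1.21 × 10³ s.

1.21 × 10³ s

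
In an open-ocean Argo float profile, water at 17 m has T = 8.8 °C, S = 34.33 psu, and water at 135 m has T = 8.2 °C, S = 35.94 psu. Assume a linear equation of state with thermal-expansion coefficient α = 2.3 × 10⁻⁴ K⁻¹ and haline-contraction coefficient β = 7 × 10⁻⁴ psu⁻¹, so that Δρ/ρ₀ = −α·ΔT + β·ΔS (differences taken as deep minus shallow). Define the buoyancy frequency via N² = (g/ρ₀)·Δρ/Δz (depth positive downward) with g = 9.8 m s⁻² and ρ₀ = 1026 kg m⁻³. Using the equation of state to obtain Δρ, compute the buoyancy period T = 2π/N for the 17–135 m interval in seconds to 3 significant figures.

ΔT = -0.6 K, ΔS = +1.61 psu (deep − shallow).
Δρ/ρ₀ = −αΔT + βΔS = 1.38 × 10⁻⁴ + 1.127 × 10⁻³ = 1.265 × 10⁻³, so Δρ ≈ 1.298 kg m⁻³.
N² = (g/ρ₀)·Δρ/Δz = g·(Δρ/ρ₀)/Δz = 9.8 × 1.265 × 10⁻³ / 118 = 1.0506 × 10⁻⁴ s⁻².
N = √(1.0506 × 10⁻⁴) = 0.010250 rad s⁻¹ → T = 2π/N = 612.99 s ≈ 613 s.

613 s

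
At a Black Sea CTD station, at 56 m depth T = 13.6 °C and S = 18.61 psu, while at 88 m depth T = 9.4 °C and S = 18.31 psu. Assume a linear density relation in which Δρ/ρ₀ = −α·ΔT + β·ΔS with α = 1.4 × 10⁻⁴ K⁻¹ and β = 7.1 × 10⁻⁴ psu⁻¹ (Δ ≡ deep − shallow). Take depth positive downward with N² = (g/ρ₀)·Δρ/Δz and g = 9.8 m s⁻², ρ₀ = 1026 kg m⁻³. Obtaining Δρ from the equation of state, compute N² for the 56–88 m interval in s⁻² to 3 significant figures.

1.15 × 10⁻⁴ s⁻²

ΔT = -4.2 K, ΔS = -0.30 psu (deep − shallow).
Δρ/ρ₀ = −αΔT + βΔS = 5.88 × 10⁻⁴ − 2.13 × 10⁻⁴ = 3.75 × 10⁻⁴, so Δρ ≈ 0.3847 kg m⁻³.
N² = (g/ρ₀)·Δρ/Δz = g·(Δρ/ρ₀)/Δz = 9.8 × 3.75 × 10⁻⁴ / 32 = 1.1484 × 10⁻⁴ s⁻² ≈ 1.15 × 10⁻⁴ s⁻².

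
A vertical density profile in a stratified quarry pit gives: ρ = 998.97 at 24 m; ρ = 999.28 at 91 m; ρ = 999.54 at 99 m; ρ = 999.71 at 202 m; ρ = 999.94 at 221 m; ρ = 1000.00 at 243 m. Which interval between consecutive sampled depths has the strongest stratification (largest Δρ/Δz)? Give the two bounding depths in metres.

91–99 m

Compute the density gradient over each adjacent pair:
  24–91 m: Δρ/Δz = 0.31/67 = 4.6 × 10⁻³ kg m⁻⁴
  91–99 m: Δρ/Δz = 0.26/8 = 0.033 kg m⁻⁴
  99–202 m: Δρ/Δz = 0.17/103 = 1.7 × 10⁻³ kg m⁻⁴
  202–221 m: Δρ/Δz = 0.23/19 = 0.012 kg m⁻⁴
  221–243 m: Δρ/Δz = 0.06/22 = 2.7 × 10⁻³ kg m⁻⁴
The largest gradient is in the 91–99 m interval — the pycnocline.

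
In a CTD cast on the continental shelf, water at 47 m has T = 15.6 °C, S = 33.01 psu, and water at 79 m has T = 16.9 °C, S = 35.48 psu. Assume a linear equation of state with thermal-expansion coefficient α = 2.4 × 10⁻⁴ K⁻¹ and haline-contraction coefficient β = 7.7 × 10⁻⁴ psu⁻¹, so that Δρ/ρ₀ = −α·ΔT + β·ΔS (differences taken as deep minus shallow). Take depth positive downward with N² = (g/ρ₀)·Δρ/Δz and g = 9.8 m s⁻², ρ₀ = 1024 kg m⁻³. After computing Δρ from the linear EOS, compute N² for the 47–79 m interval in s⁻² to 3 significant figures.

4.87 × 10⁻⁴ s⁻²

ΔT = +1.3 K, ΔS = +2.47 psu (deep − shallow).
Δρ/ρ₀ = −αΔT + βΔS = -3.12 × 10⁻⁴ + 1.9019 × 10⁻³ = 1.5899 × 10⁻³, so Δρ ≈ 1.628 kg m⁻³.
N² = (g/ρ₀)·Δρ/Δz = g·(Δρ/ρ₀)/Δz = 9.8 × 1.5899 × 10⁻³ / 32 = 4.8691 × 10⁻⁴ s⁻² ≈ 4.87 × 10⁻⁴ s⁻².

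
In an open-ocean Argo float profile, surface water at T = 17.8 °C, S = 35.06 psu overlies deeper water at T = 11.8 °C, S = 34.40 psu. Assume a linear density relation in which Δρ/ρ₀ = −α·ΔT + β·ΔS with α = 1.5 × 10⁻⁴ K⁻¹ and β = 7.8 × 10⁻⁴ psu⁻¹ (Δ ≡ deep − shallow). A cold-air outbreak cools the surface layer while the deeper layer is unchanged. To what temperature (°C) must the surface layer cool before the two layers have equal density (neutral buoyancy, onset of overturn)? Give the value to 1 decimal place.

15.2 °C

Neutral buoyancy requires Δρ = 0, i.e. −α(T_deep − T_surf′) + β(S_deep − S_surf) = 0.
T_surf′ = T_deep − (β/α)·ΔS = 11.8 − (7.8 × 10⁻⁴/1.5 × 10⁻⁴)·(-0.66) = 15.232 °C.
Cooling required: 17.8 − (15.232) = 2.568 °C.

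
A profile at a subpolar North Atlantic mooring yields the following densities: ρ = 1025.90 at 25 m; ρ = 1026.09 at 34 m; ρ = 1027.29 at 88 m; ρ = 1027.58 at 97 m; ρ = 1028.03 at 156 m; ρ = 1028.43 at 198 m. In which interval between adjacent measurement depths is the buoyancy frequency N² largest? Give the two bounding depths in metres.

88–97 m

Compute the density gradient over each adjacent pair:
  25–34 m: Δρ/Δz = 0.19/9 = 0.021 kg m⁻⁴
  34–88 m: Δρ/Δz = 1.20/54 = 0.022 kg m⁻⁴
  88–97 m: Δρ/Δz = 0.29/9 = 0.032 kg m⁻⁴
  97–156 m: Δρ/Δz = 0.45/59 = 7.6 × 10⁻³ kg m⁻⁴
  156–198 m: Δρ/Δz = 0.40/42 = 9.5 × 10⁻³ kg m⁻⁴
The largest gradient is in the 88–97 m interval — the pycnocline.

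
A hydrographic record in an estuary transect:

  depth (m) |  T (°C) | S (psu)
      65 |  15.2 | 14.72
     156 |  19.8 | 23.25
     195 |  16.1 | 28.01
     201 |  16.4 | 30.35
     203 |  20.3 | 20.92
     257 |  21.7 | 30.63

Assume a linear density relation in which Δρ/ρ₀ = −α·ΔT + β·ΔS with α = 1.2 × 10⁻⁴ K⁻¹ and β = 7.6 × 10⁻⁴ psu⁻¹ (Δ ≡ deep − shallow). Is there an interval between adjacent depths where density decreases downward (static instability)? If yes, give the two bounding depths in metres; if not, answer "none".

201–203 m

Evaluate Δρ/ρ₀ = −αΔT + βΔS across each adjacent pair:
  65–156 m: −αΔT+βΔS = −(1.2 × 10⁻⁴)(+4.6)+(7.6 × 10⁻⁴)(+8.53) = 5.9 × 10⁻³ → stable
  156–195 m: −αΔT+βΔS = −(1.2 × 10⁻⁴)(-3.7)+(7.6 × 10⁻⁴)(+4.76) = 4.1 × 10⁻³ → stable
  195–201 m: −αΔT+βΔS = −(1.2 × 10⁻⁴)(+0.3)+(7.6 × 10⁻⁴)(+2.34) = 1.7 × 10⁻³ → stable
  201–203 m: −αΔT+βΔS = −(1.2 × 10⁻⁴)(+3.9)+(7.6 × 10⁻⁴)(-9.43) = -7.6 × 10⁻³ → UNSTABLE
  203–257 m: −αΔT+βΔS = −(1.2 × 10⁻⁴)(+1.4)+(7.6 × 10⁻⁴)(+9.71) = 7.2 × 10⁻³ → stable
The 201–203 m interval has Δρ < 0: lighter water underlies denser water.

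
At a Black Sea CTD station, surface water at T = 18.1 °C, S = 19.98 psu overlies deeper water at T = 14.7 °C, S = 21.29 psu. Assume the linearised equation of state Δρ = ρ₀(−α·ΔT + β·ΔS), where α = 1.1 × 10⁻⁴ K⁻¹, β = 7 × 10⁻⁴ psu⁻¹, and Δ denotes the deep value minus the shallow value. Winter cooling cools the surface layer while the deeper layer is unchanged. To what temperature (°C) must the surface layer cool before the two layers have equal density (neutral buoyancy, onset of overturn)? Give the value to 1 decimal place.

Neutral buoyancy requires Δρ = 0, i.e. −α(T_deep − T_surf′) + β(S_deep − S_surf) = 0.
T_surf′ = T_deep − (β/α)·ΔS = 14.7 − (7 × 10⁻⁴/1.1 × 10⁻⁴)·(+1.31) = 6.364 °C.
Cooling required: 18.1 − (6.364) = 11.736 °C.

6.4 °C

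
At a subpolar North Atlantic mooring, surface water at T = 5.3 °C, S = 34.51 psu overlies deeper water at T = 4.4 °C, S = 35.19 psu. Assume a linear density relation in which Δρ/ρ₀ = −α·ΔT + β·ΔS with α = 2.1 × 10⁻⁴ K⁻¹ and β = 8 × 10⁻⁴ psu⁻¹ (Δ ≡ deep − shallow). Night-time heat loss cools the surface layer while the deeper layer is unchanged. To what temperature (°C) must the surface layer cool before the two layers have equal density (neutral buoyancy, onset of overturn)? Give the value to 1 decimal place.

Neutral buoyancy requires Δρ = 0, i.e. −α(T_deep − T_surf′) + β(S_deep − S_surf) = 0.
T_surf′ = T_deep − (β/α)·ΔS = 4.4 − (8 × 10⁻⁴/2.1 × 10⁻⁴)·(+0.68) = 1.810 °C.
Cooling required: 5.3 − (1.810) = 3.490 °C.

1.8 °C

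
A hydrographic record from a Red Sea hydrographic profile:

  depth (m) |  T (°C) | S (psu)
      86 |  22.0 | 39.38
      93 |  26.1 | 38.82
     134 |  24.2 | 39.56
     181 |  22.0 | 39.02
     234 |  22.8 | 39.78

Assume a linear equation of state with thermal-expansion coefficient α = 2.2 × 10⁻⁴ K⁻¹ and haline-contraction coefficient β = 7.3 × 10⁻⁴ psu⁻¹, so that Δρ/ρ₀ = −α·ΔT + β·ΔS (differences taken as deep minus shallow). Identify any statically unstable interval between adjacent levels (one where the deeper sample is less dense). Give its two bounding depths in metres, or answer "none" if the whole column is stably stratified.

86–93 m

Evaluate Δρ/ρ₀ = −αΔT + βΔS across each adjacent pair:
  86–93 m: −αΔT+βΔS = −(2.2 × 10⁻⁴)(+4.1)+(7.3 × 10⁻⁴)(-0.56) = -1.3 × 10⁻³ → UNSTABLE
  93–134 m: −αΔT+βΔS = −(2.2 × 10⁻⁴)(-1.9)+(7.3 × 10⁻⁴)(+0.74) = 9.6 × 10⁻⁴ → stable
  134–181 m: −αΔT+βΔS = −(2.2 × 10⁻⁴)(-2.2)+(7.3 × 10⁻⁴)(-0.54) = 9.0 × 10⁻⁵ → stable
  181–234 m: −αΔT+βΔS = −(2.2 × 10⁻⁴)(+0.8)+(7.3 × 10⁻⁴)(+0.76) = 3.8 × 10⁻⁴ → stable
The 86–93 m interval has Δρ < 0: lighter water underlies denser water.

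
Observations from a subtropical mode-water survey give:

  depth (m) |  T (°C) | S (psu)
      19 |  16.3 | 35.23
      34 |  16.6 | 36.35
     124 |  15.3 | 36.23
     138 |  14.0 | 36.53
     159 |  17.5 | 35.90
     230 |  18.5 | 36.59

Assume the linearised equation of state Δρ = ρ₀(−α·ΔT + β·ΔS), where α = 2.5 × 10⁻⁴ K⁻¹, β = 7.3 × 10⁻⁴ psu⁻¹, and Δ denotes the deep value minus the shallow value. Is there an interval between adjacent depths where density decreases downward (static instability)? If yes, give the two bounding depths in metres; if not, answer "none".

138–159 m

Evaluate Δρ/ρ₀ = −αΔT + βΔS across each adjacent pair:
  19–34 m: −αΔT+βΔS = −(2.5 × 10⁻⁴)(+0.3)+(7.3 × 10⁻⁴)(+1.12) = 7.4 × 10⁻⁴ → stable
  34–124 m: −αΔT+βΔS = −(2.5 × 10⁻⁴)(-1.3)+(7.3 × 10⁻⁴)(-0.12) = 2.4 × 10⁻⁴ → stable
  124–138 m: −αΔT+βΔS = −(2.5 × 10⁻⁴)(-1.3)+(7.3 × 10⁻⁴)(+0.30) = 5.4 × 10⁻⁴ → stable
  138–159 m: −αΔT+βΔS = −(2.5 × 10⁻⁴)(+3.5)+(7.3 × 10⁻⁴)(-0.63) = -1.3 × 10⁻³ → UNSTABLE
  159–230 m: −αΔT+βΔS = −(2.5 × 10⁻⁴)(+1.0)+(7.3 × 10⁻⁴)(+0.69) = 2.5 × 10⁻⁴ → stable
The 138–159 m interval has Δρ < 0: lighter water underlies denser water.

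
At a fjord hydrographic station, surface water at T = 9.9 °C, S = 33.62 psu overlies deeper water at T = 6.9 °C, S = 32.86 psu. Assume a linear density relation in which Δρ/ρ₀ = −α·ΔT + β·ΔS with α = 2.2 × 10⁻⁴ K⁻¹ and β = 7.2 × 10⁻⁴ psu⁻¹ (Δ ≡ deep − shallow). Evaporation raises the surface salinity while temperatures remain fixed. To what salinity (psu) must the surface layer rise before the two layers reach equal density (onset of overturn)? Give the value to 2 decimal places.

Neutral buoyancy requires −α(T_deep − T_surf) + β(S_deep − S_surf′) = 0.
S_surf′ = S_deep − (α/β)·ΔT = 32.86 − (2.2 × 10⁻⁴/7.2 × 10⁻⁴)·(-3.0) = 33.7767 psu.
Increase required: 33.7767 − 33.62 = 0.1567 psu.

33.78 psu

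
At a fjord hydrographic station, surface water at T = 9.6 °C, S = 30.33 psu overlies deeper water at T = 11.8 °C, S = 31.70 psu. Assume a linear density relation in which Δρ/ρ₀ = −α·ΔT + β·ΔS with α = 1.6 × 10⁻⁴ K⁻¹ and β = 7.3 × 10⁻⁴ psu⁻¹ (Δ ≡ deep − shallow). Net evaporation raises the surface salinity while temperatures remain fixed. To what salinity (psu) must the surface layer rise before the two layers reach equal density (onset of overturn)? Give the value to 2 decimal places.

Neutral buoyancy requires −α(T_deep − T_surf) + β(S_deep − S_surf′) = 0.
S_surf′ = S_deep − (α/β)·ΔT = 31.70 − (1.6 × 10⁻⁴/7.3 × 10⁻⁴)·(+2.2) = 31.2178 psu.
Increase required: 31.2178 − 30.33 = 0.8878 psu.

31.22 psu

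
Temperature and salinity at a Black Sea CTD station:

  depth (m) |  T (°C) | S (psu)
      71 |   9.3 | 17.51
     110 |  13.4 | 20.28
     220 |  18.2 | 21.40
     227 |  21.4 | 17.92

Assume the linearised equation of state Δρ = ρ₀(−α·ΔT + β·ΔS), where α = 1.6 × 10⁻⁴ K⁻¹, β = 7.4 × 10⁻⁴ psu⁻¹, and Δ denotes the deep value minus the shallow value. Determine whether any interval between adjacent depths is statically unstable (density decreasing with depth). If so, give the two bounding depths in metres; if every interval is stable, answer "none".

Evaluate Δρ/ρ₀ = −αΔT + βΔS across each adjacent pair:
  71–110 m: −αΔT+βΔS = −(1.6 × 10⁻⁴)(+4.1)+(7.4 × 10⁻⁴)(+2.77) = 1.4 × 10⁻³ → stable
  110–220 m: −αΔT+βΔS = −(1.6 × 10⁻⁴)(+4.8)+(7.4 × 10⁻⁴)(+1.12) = 6.1 × 10⁻⁵ → stable
  220–227 m: −αΔT+βΔS = −(1.6 × 10⁻⁴)(+3.2)+(7.4 × 10⁻⁴)(-3.48) = -3.1 × 10⁻³ → UNSTABLE
The 220–227 m interval has Δρ < 0: lighter water underlies denser water.

220–227 m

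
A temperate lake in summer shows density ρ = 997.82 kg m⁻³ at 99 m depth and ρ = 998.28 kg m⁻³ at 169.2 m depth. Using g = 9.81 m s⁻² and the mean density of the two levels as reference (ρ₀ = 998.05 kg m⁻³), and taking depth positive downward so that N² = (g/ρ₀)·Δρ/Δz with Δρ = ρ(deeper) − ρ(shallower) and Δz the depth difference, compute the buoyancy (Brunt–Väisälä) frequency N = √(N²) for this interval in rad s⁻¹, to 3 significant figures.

8.03 × 10⁻³ rad s⁻¹

Δρ = 998.28 − 997.82 = 0.46 kg m⁻³ over Δz = 169.2 − 99 = 70.2 m.
N² = (9.81/998.05) × (0.46/70.2) = 6.4408 × 10⁻⁵ s⁻².
N = √(6.4408 × 10⁻⁵) = 8.0255 × 10⁻³ rad s⁻¹ ≈ 8.03 × 10⁻³ rad s⁻¹.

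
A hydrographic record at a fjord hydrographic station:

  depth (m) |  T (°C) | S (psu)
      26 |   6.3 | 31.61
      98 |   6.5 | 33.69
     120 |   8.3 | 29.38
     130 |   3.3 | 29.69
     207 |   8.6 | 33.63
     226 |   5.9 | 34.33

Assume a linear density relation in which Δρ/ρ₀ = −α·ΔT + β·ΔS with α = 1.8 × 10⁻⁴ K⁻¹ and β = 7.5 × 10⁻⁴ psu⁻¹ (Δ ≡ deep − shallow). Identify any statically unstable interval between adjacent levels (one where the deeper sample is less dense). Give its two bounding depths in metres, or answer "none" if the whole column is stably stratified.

98–120 m

Evaluate Δρ/ρ₀ = −αΔT + βΔS across each adjacent pair:
  26–98 m: −αΔT+βΔS = −(1.8 × 10⁻⁴)(+0.2)+(7.5 × 10⁻⁴)(+2.08) = 1.5 × 10⁻³ → stable
  98–120 m: −αΔT+βΔS = −(1.8 × 10⁻⁴)(+1.8)+(7.5 × 10⁻⁴)(-4.31) = -3.6 × 10⁻³ → UNSTABLE
  120–130 m: −αΔT+βΔS = −(1.8 × 10⁻⁴)(-5.0)+(7.5 × 10⁻⁴)(+0.31) = 1.1 × 10⁻³ → stable
  130–207 m: −αΔT+βΔS = −(1.8 × 10⁻⁴)(+5.3)+(7.5 × 10⁻⁴)(+3.94) = 2.0 × 10⁻³ → stable
  207–226 m: −αΔT+βΔS = −(1.8 × 10⁻⁴)(-2.7)+(7.5 × 10⁻⁴)(+0.70) = 1.0 × 10⁻³ → stable
The 98–120 m interval has Δρ < 0: lighter water underlies denser water.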